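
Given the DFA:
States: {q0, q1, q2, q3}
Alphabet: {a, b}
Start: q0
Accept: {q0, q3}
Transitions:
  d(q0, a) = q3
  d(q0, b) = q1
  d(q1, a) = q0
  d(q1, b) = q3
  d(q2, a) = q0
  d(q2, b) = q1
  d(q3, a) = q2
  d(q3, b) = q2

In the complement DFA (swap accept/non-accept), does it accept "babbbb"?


Trace: q0 -> q1 -> q0 -> q1 -> q3 -> q2 -> q1
Final: q1
Original accept: {q0, q3}
Complement: q1 is not in original accept

Yes, complement accepts (original rejects)


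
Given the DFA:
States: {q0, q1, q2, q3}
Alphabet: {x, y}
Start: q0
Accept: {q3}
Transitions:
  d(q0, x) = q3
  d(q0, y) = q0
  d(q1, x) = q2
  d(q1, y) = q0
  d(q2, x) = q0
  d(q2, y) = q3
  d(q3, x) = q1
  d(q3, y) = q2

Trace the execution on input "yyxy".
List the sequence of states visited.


Input: yyxy
d(q0, y) = q0
d(q0, y) = q0
d(q0, x) = q3
d(q3, y) = q2


q0 -> q0 -> q0 -> q3 -> q2


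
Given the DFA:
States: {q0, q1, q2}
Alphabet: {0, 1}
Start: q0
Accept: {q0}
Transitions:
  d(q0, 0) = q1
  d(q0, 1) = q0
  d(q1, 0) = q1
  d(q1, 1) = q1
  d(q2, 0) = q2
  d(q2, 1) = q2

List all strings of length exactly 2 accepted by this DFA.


All strings of length 2: 4 total
Accepted: 1

"11"


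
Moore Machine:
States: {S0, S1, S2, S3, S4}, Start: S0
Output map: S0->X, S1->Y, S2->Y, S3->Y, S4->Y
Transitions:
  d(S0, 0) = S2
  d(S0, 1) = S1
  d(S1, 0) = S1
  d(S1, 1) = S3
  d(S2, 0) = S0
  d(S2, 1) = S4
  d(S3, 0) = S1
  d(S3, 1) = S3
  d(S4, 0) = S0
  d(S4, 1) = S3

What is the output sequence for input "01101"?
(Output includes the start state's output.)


Start: S0 (output X)
  --0--> S2 (output Y)
  --1--> S4 (output Y)
  --1--> S3 (output Y)
  --0--> S1 (output Y)
  --1--> S3 (output Y)

"XYYYYY"


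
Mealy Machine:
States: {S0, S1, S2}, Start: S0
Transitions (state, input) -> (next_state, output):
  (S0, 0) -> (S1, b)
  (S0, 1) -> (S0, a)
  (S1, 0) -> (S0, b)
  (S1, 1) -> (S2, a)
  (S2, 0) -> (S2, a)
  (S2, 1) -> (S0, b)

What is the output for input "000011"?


Step-by-step:
  (S0, 0) -> (S1, b)
  (S1, 0) -> (S0, b)
  (S0, 0) -> (S1, b)
  (S1, 0) -> (S0, b)
  (S0, 1) -> (S0, a)
  (S0, 1) -> (S0, a)

"bbbbaa"


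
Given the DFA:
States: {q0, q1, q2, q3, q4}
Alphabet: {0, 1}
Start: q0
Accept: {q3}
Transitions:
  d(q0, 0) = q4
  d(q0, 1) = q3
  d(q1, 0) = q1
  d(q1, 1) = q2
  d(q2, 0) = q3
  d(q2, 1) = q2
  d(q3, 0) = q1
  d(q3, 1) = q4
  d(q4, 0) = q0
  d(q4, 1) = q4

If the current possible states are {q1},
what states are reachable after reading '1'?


Apply transition on '1' from each current state:
  d(q1, 1) = q2

{q2}


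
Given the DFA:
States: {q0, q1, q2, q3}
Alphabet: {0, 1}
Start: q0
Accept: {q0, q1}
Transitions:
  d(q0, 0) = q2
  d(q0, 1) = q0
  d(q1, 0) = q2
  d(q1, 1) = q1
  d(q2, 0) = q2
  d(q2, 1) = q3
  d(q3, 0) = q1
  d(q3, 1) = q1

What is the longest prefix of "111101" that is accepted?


Run the DFA, marking each prefix where the state is accepting:
  "" -> q0 [accept]
  "1" -> q0 [accept]
  "11" -> q0 [accept]
  "111" -> q0 [accept]
  "1111" -> q0 [accept]
  "11110" -> q2 [reject]
  "111101" -> q3 [reject]

"1111"


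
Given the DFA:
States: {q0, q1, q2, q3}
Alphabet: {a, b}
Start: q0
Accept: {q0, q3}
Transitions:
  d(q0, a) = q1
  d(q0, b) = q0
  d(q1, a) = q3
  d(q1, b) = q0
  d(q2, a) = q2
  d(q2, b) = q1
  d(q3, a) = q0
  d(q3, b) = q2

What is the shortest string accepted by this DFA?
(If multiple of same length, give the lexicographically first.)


BFS by string length (lex-first path to each state shown):
  len 0: q0<-""
Found accept state at length 0.

"" (empty string)


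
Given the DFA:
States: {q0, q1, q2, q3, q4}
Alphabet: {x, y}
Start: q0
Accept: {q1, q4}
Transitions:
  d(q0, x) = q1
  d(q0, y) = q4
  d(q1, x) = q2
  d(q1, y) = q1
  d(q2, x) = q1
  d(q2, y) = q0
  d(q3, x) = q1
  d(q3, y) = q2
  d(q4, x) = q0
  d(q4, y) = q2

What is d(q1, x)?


Looking up transition d(q1, x)

q2


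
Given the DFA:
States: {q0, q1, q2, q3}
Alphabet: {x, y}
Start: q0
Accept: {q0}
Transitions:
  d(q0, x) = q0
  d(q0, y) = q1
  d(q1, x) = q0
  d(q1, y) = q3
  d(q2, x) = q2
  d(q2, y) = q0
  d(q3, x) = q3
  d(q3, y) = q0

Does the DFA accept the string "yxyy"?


Trace: q0 -> q1 -> q0 -> q1 -> q3
Final state: q3
Accept states: {q0}

No, rejected (final state q3 is not an accept state)


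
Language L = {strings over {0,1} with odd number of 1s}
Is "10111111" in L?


count('1') = 7; 7 mod 2 = 1

Yes, "10111111" is in L


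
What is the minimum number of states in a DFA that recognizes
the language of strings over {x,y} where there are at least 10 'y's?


States: count = 0, 1, ..., 9, and a final '>= 10' state.
Total: 10 + 1 = 11. Accept = '>= 10' state.

11


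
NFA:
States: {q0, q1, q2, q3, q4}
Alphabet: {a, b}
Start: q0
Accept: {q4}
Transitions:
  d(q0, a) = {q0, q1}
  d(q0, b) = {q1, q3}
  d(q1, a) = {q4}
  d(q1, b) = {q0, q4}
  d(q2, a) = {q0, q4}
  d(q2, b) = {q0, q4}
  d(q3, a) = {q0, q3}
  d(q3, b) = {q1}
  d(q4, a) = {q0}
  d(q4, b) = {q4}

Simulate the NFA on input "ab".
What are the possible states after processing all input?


Start: {q0}
  --a--> {q0, q1}
  --b--> {q0, q1, q3, q4}

{q0, q1, q3, q4}


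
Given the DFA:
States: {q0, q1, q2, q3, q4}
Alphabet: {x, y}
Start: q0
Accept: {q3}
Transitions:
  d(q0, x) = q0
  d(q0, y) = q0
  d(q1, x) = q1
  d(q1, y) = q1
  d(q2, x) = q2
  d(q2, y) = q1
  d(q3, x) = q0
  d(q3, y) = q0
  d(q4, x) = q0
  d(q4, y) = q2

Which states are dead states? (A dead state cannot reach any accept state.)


Forward reachability from each state:
  q0 -> reaches {q0}, no accept state (dead)
  q1 -> reaches {q1}, no accept state (dead)
  q2 -> reaches {q1, q2}, no accept state (dead)
  q3 -> reaches accept state q3 (live)
  q4 -> reaches {q0, q1, q2, q4}, no accept state (dead)

{q0, q1, q2, q4}


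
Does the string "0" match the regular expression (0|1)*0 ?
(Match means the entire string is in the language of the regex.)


|string| = 1; first = '0'; last = '0'

Yes, "0" matches (0|1)*0


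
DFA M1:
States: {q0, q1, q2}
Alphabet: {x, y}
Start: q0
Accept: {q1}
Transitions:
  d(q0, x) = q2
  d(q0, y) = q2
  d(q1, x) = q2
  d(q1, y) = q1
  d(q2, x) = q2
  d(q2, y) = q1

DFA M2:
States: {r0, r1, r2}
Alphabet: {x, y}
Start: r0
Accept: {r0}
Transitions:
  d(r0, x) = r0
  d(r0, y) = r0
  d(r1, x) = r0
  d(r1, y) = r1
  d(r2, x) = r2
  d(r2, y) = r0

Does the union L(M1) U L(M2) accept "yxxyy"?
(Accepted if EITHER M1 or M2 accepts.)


M1: final=q1 accepted=True
M2: final=r0 accepted=True

Yes, union accepts


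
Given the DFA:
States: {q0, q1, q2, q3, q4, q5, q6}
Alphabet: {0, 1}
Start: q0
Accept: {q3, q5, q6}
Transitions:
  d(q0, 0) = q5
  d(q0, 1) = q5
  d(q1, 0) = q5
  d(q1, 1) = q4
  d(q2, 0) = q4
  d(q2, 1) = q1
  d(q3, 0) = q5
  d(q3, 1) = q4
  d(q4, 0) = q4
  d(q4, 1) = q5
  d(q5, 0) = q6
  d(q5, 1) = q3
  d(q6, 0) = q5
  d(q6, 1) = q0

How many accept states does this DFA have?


Accept states listed: {q3, q5, q6}
Counting: q3(1) q5(2) q6(3)

3


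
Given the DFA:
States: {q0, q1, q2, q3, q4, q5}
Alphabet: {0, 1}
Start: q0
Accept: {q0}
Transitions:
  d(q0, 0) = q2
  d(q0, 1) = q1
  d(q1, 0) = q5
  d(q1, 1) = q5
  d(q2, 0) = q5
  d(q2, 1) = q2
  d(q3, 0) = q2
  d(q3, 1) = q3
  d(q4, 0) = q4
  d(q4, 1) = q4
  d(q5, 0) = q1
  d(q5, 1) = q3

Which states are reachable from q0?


BFS from q0:
  layer 0: {q0}
  layer 1: {q1, q2}
  layer 2: {q5}
  layer 3: {q3}

{q0, q1, q2, q3, q5}


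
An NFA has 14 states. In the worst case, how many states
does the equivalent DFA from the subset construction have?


Subset construction: one DFA state per subset of NFA states.
2^14 = 16384

16384


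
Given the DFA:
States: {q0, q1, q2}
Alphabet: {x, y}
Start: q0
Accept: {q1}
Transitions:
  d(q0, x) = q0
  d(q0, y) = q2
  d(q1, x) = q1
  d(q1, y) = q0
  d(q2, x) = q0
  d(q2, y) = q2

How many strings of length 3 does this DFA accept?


Enumerating all length-3 strings:
  "xxx" -> q0 [reject]
  "xxy" -> q2 [reject]
  "xyx" -> q0 [reject]
  "xyy" -> q2 [reject]
  "yxx" -> q0 [reject]
  "yxy" -> q2 [reject]
  "yyx" -> q0 [reject]
  "yyy" -> q2 [reject]

0 out of 8


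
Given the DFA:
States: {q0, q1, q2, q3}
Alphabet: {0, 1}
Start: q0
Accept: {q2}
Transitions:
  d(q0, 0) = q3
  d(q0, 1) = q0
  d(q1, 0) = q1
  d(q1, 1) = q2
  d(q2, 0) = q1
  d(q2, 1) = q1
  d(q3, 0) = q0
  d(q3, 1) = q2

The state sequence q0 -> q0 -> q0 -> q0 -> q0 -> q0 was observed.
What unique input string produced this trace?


Trace back each transition to find the symbol:
  q0 --[1]--> q0
  q0 --[1]--> q0
  q0 --[1]--> q0
  q0 --[1]--> q0
  q0 --[1]--> q0

"11111"


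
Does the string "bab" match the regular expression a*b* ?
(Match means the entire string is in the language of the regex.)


|string| = 3; first = 'b'; last = 'b'

No, "bab" does not match a*b*


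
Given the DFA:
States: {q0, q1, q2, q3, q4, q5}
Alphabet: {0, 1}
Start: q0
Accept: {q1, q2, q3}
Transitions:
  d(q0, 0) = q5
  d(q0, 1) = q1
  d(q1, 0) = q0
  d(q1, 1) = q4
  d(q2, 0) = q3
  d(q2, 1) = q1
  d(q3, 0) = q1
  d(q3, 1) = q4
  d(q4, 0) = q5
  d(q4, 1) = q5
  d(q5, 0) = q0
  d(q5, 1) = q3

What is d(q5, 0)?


Looking up transition d(q5, 0)

q0


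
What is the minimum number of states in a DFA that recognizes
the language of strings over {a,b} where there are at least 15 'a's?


States: count = 0, 1, ..., 14, and a final '>= 15' state.
Total: 15 + 1 = 16. Accept = '>= 15' state.

16


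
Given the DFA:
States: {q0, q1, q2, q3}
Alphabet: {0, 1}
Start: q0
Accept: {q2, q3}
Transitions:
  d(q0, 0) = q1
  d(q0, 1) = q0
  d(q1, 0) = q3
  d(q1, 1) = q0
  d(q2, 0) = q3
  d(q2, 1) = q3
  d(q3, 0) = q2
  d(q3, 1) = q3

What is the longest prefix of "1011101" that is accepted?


Run the DFA, marking each prefix where the state is accepting:
  "" -> q0 [reject]
  "1" -> q0 [reject]
  "10" -> q1 [reject]
  "101" -> q0 [reject]
  "1011" -> q0 [reject]
  "10111" -> q0 [reject]
  "101110" -> q1 [reject]
  "1011101" -> q0 [reject]

No prefix is accepted


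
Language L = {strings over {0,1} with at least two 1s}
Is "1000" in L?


count('1') = 1

No, "1000" is not in L


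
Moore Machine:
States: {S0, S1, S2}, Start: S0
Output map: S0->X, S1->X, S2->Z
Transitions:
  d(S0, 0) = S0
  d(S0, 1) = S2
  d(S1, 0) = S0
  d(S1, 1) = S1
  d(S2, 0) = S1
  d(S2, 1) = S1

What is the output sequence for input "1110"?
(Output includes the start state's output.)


Start: S0 (output X)
  --1--> S2 (output Z)
  --1--> S1 (output X)
  --1--> S1 (output X)
  --0--> S0 (output X)

"XZXXX"


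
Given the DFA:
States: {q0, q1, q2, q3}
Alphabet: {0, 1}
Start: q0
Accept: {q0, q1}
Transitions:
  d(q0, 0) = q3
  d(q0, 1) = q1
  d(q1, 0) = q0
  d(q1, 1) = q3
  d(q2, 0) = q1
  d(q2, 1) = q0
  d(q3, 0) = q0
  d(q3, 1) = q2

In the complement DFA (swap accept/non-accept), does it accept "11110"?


Trace: q0 -> q1 -> q3 -> q2 -> q0 -> q3
Final: q3
Original accept: {q0, q1}
Complement: q3 is not in original accept

Yes, complement accepts (original rejects)


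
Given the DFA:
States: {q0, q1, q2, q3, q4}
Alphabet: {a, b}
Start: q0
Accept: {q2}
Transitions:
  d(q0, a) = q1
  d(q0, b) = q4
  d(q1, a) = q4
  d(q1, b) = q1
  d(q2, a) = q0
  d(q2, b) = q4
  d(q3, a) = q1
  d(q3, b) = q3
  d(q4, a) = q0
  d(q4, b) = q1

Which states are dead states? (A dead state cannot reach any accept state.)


Forward reachability from each state:
  q0 -> reaches {q0, q1, q4}, no accept state (dead)
  q1 -> reaches {q0, q1, q4}, no accept state (dead)
  q2 -> reaches accept state q2 (live)
  q3 -> reaches {q0, q1, q3, q4}, no accept state (dead)
  q4 -> reaches {q0, q1, q4}, no accept state (dead)

{q0, q1, q3, q4}


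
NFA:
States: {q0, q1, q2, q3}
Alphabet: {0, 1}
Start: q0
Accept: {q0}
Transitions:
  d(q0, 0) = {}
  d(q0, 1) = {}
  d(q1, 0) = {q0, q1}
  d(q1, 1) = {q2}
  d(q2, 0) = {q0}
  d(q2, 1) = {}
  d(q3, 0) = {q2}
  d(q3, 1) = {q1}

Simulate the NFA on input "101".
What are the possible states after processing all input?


Start: {q0}
  --1--> {}
  --0--> {}
  --1--> {}

{} (empty set, no valid transitions)


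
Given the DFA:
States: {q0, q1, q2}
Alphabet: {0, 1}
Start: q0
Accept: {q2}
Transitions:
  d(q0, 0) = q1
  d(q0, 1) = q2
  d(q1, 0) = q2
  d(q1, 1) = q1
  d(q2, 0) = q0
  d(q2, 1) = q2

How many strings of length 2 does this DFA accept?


Enumerating all length-2 strings:
  "00" -> q2 [accept]
  "01" -> q1 [reject]
  "10" -> q0 [reject]
  "11" -> q2 [accept]

2 out of 4


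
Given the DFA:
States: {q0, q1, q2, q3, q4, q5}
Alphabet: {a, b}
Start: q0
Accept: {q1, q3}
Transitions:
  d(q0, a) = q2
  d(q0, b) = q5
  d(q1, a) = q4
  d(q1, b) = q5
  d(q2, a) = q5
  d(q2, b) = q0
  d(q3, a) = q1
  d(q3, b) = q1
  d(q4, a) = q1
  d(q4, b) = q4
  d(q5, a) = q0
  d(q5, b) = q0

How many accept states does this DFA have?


Accept states listed: {q1, q3}
Counting: q1(1) q3(2)

2


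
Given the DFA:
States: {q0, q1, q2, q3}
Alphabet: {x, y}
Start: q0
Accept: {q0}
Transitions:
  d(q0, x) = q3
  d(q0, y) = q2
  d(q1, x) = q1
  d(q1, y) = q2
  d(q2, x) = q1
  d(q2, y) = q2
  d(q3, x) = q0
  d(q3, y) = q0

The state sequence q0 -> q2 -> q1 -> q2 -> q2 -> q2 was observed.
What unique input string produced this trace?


Trace back each transition to find the symbol:
  q0 --[y]--> q2
  q2 --[x]--> q1
  q1 --[y]--> q2
  q2 --[y]--> q2
  q2 --[y]--> q2

"yxyyy"


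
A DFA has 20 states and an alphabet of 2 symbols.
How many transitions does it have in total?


Each state has exactly one transition per symbol.
20 * 2 = 40

40


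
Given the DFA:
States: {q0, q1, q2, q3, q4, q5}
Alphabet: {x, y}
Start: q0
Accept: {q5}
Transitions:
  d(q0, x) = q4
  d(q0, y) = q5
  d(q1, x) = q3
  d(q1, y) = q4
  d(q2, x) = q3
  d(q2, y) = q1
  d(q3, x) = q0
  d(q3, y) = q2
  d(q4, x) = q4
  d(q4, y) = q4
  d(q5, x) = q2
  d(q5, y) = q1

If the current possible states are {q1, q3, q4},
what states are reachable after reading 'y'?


Apply transition on 'y' from each current state:
  d(q1, y) = q4
  d(q3, y) = q2
  d(q4, y) = q4

{q2, q4}


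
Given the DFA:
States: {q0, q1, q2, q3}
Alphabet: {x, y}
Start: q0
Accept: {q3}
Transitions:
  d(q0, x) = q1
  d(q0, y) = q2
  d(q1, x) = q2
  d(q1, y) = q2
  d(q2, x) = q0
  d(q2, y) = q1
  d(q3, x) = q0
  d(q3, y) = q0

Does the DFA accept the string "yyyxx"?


Trace: q0 -> q2 -> q1 -> q2 -> q0 -> q1
Final state: q1
Accept states: {q3}

No, rejected (final state q1 is not an accept state)


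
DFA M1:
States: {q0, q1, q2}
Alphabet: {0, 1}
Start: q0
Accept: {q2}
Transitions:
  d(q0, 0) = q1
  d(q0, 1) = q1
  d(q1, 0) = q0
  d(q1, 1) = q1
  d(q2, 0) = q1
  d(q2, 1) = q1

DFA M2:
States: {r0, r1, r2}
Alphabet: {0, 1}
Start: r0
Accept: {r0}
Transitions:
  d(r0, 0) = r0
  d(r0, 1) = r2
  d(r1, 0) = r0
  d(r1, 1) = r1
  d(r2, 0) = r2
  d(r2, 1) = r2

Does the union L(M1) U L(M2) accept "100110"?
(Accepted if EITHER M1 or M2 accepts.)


M1: final=q0 accepted=False
M2: final=r2 accepted=False

No, union rejects (neither accepts)


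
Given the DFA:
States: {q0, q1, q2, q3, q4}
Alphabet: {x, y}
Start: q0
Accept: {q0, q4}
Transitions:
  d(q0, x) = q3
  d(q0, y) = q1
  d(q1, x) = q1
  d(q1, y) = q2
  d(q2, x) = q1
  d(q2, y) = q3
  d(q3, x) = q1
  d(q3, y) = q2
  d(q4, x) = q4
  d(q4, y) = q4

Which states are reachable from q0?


BFS from q0:
  layer 0: {q0}
  layer 1: {q1, q3}
  layer 2: {q2}

{q0, q1, q2, q3}


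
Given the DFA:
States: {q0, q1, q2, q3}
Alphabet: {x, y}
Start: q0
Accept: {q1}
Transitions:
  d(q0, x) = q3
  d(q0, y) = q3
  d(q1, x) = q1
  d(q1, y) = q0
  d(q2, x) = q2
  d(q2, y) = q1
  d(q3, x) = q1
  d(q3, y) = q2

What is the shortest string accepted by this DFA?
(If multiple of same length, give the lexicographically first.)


BFS by string length (lex-first path to each state shown):
  len 0: q0<-""
  len 1: q3<-"x"
  len 2: q1<-"xx", q2<-"xy"
Found accept state at length 2.

"xx"


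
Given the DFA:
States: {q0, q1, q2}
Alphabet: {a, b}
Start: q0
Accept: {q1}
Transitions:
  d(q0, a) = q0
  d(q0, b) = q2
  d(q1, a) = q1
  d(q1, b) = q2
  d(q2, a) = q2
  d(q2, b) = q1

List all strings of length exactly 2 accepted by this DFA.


All strings of length 2: 4 total
Accepted: 1

"bb"


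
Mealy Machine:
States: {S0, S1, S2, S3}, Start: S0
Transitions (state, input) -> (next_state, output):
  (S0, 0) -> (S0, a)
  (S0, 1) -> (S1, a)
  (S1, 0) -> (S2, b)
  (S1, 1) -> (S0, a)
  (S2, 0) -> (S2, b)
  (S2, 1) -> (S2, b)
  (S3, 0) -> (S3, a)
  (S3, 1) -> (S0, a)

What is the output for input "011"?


Step-by-step:
  (S0, 0) -> (S0, a)
  (S0, 1) -> (S1, a)
  (S1, 1) -> (S0, a)

"aaa"


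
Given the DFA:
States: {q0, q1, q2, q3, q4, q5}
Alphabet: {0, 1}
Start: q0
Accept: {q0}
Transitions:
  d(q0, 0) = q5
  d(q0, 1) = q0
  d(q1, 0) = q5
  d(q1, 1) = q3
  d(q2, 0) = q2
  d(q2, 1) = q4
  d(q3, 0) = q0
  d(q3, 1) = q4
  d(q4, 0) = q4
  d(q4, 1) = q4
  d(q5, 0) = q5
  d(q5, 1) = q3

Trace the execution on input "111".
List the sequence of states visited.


Input: 111
d(q0, 1) = q0
d(q0, 1) = q0
d(q0, 1) = q0


q0 -> q0 -> q0 -> q0


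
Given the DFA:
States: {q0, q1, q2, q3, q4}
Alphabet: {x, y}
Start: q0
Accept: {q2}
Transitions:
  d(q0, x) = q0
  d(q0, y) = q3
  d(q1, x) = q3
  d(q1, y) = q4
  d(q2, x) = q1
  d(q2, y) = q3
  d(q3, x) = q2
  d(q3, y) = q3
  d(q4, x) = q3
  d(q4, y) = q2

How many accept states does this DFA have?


Accept states listed: {q2}
Counting: q2(1)

1


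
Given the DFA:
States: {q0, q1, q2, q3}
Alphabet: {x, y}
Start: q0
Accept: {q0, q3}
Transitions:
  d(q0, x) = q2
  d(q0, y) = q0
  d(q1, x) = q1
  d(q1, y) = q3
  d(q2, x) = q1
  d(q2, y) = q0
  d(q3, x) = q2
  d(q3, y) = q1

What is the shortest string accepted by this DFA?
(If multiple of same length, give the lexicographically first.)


BFS by string length (lex-first path to each state shown):
  len 0: q0<-""
Found accept state at length 0.

"" (empty string)


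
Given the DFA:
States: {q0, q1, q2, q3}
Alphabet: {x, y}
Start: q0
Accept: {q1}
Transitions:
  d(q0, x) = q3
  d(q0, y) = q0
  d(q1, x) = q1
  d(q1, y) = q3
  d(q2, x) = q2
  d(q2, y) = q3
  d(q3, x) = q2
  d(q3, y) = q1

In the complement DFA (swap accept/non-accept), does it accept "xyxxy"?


Trace: q0 -> q3 -> q1 -> q1 -> q1 -> q3
Final: q3
Original accept: {q1}
Complement: q3 is not in original accept

Yes, complement accepts (original rejects)


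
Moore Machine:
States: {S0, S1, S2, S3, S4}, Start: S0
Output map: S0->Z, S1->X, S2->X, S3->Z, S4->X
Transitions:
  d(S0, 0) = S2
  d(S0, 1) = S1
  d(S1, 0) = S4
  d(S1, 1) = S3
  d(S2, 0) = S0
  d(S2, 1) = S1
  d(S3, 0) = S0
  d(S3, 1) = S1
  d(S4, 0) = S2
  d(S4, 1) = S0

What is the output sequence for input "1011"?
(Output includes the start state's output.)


Start: S0 (output Z)
  --1--> S1 (output X)
  --0--> S4 (output X)
  --1--> S0 (output Z)
  --1--> S1 (output X)

"ZXXZX"


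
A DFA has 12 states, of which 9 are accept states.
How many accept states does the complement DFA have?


Complement swaps accept and non-accept states.
12 - 9 = 3

3


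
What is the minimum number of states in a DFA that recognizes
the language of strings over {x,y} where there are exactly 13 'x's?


States: count = 0, 1, ..., 13 (that's 14 states), plus a dead state for count > 13.
Total: 14 + 1 = 15. Accept = count-13 state.

15


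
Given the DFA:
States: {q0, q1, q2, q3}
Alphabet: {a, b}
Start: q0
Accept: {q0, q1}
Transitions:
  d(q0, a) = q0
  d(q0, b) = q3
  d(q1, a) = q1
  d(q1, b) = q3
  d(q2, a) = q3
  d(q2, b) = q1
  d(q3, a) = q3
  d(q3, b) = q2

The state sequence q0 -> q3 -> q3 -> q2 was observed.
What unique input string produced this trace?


Trace back each transition to find the symbol:
  q0 --[b]--> q3
  q3 --[a]--> q3
  q3 --[b]--> q2

"bab"


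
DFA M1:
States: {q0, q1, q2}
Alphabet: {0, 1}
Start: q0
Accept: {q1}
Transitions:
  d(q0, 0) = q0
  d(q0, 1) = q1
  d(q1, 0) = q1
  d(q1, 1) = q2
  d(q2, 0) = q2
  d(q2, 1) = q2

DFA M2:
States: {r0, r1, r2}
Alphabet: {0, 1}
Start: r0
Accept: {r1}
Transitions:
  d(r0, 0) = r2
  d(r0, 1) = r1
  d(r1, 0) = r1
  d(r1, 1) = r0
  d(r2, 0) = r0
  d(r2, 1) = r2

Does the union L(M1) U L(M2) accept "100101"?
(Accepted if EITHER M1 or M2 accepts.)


M1: final=q2 accepted=False
M2: final=r2 accepted=False

No, union rejects (neither accepts)


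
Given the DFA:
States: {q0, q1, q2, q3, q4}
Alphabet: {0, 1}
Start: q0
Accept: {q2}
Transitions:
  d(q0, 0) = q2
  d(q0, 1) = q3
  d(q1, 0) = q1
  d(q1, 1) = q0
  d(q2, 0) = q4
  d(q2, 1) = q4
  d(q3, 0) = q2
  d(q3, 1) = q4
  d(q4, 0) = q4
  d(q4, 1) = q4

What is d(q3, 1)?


Looking up transition d(q3, 1)

q4


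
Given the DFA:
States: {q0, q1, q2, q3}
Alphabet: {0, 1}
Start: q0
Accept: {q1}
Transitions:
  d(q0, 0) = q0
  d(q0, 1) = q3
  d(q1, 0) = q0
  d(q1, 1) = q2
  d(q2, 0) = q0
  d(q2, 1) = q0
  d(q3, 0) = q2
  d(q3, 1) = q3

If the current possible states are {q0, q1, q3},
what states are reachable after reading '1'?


Apply transition on '1' from each current state:
  d(q0, 1) = q3
  d(q1, 1) = q2
  d(q3, 1) = q3

{q2, q3}


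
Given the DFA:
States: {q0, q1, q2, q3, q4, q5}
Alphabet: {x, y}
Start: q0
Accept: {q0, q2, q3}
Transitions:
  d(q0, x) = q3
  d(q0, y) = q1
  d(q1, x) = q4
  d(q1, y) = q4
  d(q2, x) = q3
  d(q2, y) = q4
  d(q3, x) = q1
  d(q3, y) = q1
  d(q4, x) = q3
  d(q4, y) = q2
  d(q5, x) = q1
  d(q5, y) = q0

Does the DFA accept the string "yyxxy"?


Trace: q0 -> q1 -> q4 -> q3 -> q1 -> q4
Final state: q4
Accept states: {q0, q2, q3}

No, rejected (final state q4 is not an accept state)


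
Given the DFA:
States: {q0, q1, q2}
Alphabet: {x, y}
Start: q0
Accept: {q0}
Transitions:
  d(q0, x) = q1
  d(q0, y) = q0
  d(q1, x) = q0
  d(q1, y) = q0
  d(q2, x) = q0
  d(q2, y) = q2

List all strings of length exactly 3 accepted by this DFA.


All strings of length 3: 8 total
Accepted: 5

"xxy", "xyy", "yxx", "yxy", "yyy"


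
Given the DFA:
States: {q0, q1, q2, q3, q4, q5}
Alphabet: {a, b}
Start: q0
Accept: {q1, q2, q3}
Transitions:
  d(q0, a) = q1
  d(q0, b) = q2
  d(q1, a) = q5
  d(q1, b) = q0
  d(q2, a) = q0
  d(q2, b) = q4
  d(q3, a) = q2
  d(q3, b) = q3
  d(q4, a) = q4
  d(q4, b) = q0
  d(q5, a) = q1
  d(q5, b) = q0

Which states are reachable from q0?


BFS from q0:
  layer 0: {q0}
  layer 1: {q1, q2}
  layer 2: {q4, q5}

{q0, q1, q2, q4, q5}


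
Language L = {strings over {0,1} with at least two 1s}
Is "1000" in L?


count('1') = 1

No, "1000" is not in L


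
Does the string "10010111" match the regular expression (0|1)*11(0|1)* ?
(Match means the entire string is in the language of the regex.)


|string| = 8; first = '1'; last = '1'

Yes, "10010111" matches (0|1)*11(0|1)*


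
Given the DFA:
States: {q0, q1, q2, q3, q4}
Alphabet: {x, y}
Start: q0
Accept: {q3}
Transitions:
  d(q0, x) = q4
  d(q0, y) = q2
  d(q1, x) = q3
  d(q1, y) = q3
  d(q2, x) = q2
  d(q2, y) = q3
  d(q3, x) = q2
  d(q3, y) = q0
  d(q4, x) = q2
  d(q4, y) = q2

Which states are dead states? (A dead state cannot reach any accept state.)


Forward reachability from each state:
  q0 -> reaches accept state q3 (live)
  q1 -> reaches accept state q3 (live)
  q2 -> reaches accept state q3 (live)
  q3 -> reaches accept state q3 (live)
  q4 -> reaches accept state q3 (live)

None (all states can reach an accept state)


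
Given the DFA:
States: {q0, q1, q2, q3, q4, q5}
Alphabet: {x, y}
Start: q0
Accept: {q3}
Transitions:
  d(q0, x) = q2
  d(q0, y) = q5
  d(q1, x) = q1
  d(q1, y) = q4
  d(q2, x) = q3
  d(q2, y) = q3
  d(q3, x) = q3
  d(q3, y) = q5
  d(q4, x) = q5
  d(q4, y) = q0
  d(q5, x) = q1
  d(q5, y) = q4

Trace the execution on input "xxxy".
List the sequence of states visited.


Input: xxxy
d(q0, x) = q2
d(q2, x) = q3
d(q3, x) = q3
d(q3, y) = q5


q0 -> q2 -> q3 -> q3 -> q5


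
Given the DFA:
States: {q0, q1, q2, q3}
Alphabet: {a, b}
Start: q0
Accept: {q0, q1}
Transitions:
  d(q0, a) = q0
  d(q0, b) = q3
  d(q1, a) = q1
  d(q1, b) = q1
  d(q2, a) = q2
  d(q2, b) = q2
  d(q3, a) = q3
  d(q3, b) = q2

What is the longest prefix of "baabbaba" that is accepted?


Run the DFA, marking each prefix where the state is accepting:
  "" -> q0 [accept]
  "b" -> q3 [reject]
  "ba" -> q3 [reject]
  "baa" -> q3 [reject]
  "baab" -> q2 [reject]
  "baabb" -> q2 [reject]
  "baabba" -> q2 [reject]
  "baabbab" -> q2 [reject]
  "baabbaba" -> q2 [reject]

""


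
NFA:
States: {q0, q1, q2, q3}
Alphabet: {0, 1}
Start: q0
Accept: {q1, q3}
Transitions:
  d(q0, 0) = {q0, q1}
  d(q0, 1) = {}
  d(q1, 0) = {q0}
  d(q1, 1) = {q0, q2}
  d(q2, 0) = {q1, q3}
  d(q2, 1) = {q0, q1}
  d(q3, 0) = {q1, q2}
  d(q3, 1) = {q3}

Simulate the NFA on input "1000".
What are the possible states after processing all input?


Start: {q0}
  --1--> {}
  --0--> {}
  --0--> {}
  --0--> {}

{} (empty set, no valid transitions)


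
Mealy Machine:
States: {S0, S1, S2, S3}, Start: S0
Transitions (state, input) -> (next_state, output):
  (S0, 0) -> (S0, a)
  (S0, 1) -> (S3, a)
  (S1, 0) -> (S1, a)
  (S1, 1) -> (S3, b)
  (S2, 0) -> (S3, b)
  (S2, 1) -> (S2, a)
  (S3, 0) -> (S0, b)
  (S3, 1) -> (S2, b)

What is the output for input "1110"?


Step-by-step:
  (S0, 1) -> (S3, a)
  (S3, 1) -> (S2, b)
  (S2, 1) -> (S2, a)
  (S2, 0) -> (S3, b)

"abab"


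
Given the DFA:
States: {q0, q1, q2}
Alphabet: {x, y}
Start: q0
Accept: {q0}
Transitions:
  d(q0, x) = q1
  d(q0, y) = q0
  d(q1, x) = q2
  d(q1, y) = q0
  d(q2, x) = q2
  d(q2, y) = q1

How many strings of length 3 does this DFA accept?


Enumerating all length-3 strings:
  "xxx" -> q2 [reject]
  "xxy" -> q1 [reject]
  "xyx" -> q1 [reject]
  "xyy" -> q0 [accept]
  "yxx" -> q2 [reject]
  "yxy" -> q0 [accept]
  "yyx" -> q1 [reject]
  "yyy" -> q0 [accept]

3 out of 8


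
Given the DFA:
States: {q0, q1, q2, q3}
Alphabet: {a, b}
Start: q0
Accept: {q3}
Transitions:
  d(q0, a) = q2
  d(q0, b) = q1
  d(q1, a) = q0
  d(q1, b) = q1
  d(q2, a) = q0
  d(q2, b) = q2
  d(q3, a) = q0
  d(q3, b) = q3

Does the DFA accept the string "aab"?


Trace: q0 -> q2 -> q0 -> q1
Final state: q1
Accept states: {q3}

No, rejected (final state q1 is not an accept state)


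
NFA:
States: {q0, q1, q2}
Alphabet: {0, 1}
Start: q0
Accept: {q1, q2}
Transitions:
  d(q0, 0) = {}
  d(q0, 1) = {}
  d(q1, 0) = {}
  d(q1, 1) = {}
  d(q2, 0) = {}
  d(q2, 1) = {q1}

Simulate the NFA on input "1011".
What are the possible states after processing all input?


Start: {q0}
  --1--> {}
  --0--> {}
  --1--> {}
  --1--> {}

{} (empty set, no valid transitions)


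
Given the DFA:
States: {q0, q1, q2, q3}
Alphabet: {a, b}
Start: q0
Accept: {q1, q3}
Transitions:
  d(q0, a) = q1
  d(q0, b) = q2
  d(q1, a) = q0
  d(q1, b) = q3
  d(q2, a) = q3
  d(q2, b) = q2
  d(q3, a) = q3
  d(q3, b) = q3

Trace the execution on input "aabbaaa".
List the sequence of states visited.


Input: aabbaaa
d(q0, a) = q1
d(q1, a) = q0
d(q0, b) = q2
d(q2, b) = q2
d(q2, a) = q3
d(q3, a) = q3
d(q3, a) = q3


q0 -> q1 -> q0 -> q2 -> q2 -> q3 -> q3 -> q3


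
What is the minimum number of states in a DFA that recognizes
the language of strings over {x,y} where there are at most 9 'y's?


States: count = 0, 1, ..., 9 (all accepting; 10 states), plus a dead state for count > 9.
Total: 10 + 1 = 11.

11


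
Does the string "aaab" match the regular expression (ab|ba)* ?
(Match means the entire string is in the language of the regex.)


|string| = 4; first = 'a'; last = 'b'

No, "aaab" does not match (ab|ba)*


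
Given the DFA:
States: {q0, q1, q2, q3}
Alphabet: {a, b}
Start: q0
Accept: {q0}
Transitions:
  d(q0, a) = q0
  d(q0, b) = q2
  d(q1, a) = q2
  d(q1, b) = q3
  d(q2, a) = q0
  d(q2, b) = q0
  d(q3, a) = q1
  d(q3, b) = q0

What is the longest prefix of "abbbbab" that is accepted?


Run the DFA, marking each prefix where the state is accepting:
  "" -> q0 [accept]
  "a" -> q0 [accept]
  "ab" -> q2 [reject]
  "abb" -> q0 [accept]
  "abbb" -> q2 [reject]
  "abbbb" -> q0 [accept]
  "abbbba" -> q0 [accept]
  "abbbbab" -> q2 [reject]

"abbbba"


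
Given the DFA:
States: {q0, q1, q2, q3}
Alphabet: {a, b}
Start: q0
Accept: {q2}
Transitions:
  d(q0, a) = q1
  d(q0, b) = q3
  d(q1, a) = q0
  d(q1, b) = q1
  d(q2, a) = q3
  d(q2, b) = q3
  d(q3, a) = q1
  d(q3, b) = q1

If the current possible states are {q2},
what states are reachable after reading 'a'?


Apply transition on 'a' from each current state:
  d(q2, a) = q3

{q3}


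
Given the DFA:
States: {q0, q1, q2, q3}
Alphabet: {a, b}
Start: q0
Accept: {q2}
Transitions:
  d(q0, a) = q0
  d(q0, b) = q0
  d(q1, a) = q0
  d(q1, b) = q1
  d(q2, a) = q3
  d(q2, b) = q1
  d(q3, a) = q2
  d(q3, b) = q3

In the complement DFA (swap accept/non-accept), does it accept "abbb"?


Trace: q0 -> q0 -> q0 -> q0 -> q0
Final: q0
Original accept: {q2}
Complement: q0 is not in original accept

Yes, complement accepts (original rejects)


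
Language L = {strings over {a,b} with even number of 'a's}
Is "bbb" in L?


count('a') = 0; 0 mod 2 = 0

Yes, "bbb" is in L


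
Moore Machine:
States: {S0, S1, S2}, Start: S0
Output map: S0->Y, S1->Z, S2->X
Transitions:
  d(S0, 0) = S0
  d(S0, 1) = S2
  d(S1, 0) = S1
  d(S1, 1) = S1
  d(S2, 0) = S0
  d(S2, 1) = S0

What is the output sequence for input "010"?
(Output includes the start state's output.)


Start: S0 (output Y)
  --0--> S0 (output Y)
  --1--> S2 (output X)
  --0--> S0 (output Y)

"YYXY"


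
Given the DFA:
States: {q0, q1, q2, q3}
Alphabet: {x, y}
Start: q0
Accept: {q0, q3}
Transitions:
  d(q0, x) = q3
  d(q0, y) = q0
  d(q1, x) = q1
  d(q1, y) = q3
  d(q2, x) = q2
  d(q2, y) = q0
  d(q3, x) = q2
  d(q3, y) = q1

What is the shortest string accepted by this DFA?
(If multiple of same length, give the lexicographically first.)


BFS by string length (lex-first path to each state shown):
  len 0: q0<-""
Found accept state at length 0.

"" (empty string)


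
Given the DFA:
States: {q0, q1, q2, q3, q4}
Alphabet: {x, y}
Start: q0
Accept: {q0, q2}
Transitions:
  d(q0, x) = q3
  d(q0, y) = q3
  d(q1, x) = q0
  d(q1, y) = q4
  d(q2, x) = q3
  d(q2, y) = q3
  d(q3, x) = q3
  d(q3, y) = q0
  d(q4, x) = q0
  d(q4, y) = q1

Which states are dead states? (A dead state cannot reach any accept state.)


Forward reachability from each state:
  q0 -> reaches accept state q0 (live)
  q1 -> reaches accept state q0 (live)
  q2 -> reaches accept state q0 (live)
  q3 -> reaches accept state q0 (live)
  q4 -> reaches accept state q0 (live)

None (all states can reach an accept state)


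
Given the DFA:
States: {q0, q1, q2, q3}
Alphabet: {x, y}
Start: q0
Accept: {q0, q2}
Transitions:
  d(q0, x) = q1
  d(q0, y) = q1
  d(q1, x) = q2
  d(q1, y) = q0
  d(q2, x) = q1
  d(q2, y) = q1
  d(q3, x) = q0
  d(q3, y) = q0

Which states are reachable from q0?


BFS from q0:
  layer 0: {q0}
  layer 1: {q1}
  layer 2: {q2}

{q0, q1, q2}


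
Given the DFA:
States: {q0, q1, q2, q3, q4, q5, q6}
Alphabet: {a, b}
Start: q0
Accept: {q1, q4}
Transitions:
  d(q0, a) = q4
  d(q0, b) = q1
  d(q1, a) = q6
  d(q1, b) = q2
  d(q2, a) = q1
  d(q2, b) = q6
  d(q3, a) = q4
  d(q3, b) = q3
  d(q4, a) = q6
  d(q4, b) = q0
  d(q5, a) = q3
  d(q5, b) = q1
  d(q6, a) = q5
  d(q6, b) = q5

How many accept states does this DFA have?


Accept states listed: {q1, q4}
Counting: q1(1) q4(2)

2


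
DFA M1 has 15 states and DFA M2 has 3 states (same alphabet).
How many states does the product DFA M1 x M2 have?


Product construction pairs every M1 state with every M2 state.
15 * 3 = 45

45


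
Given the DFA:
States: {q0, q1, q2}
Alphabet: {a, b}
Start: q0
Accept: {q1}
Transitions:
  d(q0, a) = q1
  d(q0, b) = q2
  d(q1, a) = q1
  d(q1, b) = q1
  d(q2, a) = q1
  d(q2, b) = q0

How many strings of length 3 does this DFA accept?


Enumerating all length-3 strings:
  "aaa" -> q1 [accept]
  "aab" -> q1 [accept]
  "aba" -> q1 [accept]
  "abb" -> q1 [accept]
  "baa" -> q1 [accept]
  "bab" -> q1 [accept]
  "bba" -> q1 [accept]
  "bbb" -> q2 [reject]

7 out of 8


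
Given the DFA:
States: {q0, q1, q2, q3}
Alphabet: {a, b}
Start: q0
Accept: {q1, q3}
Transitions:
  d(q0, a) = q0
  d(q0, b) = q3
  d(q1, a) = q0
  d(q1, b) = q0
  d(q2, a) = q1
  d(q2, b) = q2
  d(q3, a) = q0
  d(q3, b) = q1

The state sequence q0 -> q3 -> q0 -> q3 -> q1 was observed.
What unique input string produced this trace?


Trace back each transition to find the symbol:
  q0 --[b]--> q3
  q3 --[a]--> q0
  q0 --[b]--> q3
  q3 --[b]--> q1

"babb"


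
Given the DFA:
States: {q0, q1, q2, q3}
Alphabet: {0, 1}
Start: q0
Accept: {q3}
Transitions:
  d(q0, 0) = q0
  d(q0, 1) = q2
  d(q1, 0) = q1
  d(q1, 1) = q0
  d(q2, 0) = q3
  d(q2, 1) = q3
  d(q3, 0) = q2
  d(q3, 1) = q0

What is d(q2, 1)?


Looking up transition d(q2, 1)

q3


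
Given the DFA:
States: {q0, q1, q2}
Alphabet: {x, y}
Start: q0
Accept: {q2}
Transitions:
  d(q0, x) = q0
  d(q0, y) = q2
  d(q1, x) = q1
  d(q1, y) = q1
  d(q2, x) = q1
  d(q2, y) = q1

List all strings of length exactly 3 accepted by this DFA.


All strings of length 3: 8 total
Accepted: 1

"xxy"


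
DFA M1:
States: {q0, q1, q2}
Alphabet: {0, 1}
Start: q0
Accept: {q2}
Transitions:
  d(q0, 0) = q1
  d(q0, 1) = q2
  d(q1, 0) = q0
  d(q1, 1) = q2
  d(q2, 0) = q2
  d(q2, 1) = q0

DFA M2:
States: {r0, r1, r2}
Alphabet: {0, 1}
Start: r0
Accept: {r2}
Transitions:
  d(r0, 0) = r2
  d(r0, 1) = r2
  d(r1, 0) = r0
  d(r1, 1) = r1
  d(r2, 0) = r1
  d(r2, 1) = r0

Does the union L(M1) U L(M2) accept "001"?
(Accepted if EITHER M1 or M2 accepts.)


M1: final=q2 accepted=True
M2: final=r1 accepted=False

Yes, union accepts


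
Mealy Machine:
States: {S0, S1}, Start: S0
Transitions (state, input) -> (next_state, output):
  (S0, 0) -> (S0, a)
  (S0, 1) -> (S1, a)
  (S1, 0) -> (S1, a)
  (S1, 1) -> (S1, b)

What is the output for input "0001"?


Step-by-step:
  (S0, 0) -> (S0, a)
  (S0, 0) -> (S0, a)
  (S0, 0) -> (S0, a)
  (S0, 1) -> (S1, a)

"aaaa"


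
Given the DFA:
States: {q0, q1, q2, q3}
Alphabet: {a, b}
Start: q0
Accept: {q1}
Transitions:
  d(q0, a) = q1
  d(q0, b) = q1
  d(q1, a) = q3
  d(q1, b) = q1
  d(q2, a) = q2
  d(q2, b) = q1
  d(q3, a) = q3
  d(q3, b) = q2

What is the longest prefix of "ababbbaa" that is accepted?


Run the DFA, marking each prefix where the state is accepting:
  "" -> q0 [reject]
  "a" -> q1 [accept]
  "ab" -> q1 [accept]
  "aba" -> q3 [reject]
  "abab" -> q2 [reject]
  "ababb" -> q1 [accept]
  "ababbb" -> q1 [accept]
  "ababbba" -> q3 [reject]
  "ababbbaa" -> q3 [reject]

"ababbb"


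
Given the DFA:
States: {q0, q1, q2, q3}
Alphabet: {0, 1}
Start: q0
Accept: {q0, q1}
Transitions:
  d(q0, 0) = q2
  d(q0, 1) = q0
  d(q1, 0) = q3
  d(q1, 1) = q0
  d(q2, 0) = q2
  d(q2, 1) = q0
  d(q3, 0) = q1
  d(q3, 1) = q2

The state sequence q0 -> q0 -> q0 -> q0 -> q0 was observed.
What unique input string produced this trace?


Trace back each transition to find the symbol:
  q0 --[1]--> q0
  q0 --[1]--> q0
  q0 --[1]--> q0
  q0 --[1]--> q0

"1111"


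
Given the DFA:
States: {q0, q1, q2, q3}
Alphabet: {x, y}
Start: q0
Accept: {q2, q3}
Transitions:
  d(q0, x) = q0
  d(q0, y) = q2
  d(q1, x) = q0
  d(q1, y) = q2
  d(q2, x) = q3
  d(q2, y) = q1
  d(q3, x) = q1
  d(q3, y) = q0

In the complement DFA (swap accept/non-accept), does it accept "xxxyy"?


Trace: q0 -> q0 -> q0 -> q0 -> q2 -> q1
Final: q1
Original accept: {q2, q3}
Complement: q1 is not in original accept

Yes, complement accepts (original rejects)


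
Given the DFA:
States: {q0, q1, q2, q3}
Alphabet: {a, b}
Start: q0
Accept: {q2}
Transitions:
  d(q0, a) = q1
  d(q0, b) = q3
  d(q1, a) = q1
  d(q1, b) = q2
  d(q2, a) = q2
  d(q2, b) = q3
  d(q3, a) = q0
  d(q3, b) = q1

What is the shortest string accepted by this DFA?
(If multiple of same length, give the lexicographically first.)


BFS by string length (lex-first path to each state shown):
  len 0: q0<-""
  len 1: q1<-"a", q3<-"b"
  len 2: q0<-"ba", q1<-"aa", q2<-"ab"
Found accept state at length 2.

"ab"


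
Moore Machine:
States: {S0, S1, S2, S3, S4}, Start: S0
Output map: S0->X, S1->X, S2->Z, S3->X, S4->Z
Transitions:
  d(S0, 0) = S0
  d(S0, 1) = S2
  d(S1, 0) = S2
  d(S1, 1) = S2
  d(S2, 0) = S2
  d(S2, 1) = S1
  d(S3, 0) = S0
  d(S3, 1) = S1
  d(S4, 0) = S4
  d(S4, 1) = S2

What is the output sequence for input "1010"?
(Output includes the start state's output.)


Start: S0 (output X)
  --1--> S2 (output Z)
  --0--> S2 (output Z)
  --1--> S1 (output X)
  --0--> S2 (output Z)

"XZZXZ"


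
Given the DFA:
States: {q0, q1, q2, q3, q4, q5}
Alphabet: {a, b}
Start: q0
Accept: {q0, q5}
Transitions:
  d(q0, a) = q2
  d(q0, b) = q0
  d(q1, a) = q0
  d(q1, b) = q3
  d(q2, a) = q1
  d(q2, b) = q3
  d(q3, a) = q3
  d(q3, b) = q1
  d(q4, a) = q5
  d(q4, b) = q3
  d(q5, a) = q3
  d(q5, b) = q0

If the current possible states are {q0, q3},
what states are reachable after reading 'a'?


Apply transition on 'a' from each current state:
  d(q0, a) = q2
  d(q3, a) = q3

{q2, q3}


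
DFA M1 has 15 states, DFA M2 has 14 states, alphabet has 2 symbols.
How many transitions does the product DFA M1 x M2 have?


Product DFA has 15 * 14 = 210 states.
Each has 2 transitions: 210 * 2 = 420

420


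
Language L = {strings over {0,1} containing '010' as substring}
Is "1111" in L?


'010' does not occur

No, "1111" is not in L


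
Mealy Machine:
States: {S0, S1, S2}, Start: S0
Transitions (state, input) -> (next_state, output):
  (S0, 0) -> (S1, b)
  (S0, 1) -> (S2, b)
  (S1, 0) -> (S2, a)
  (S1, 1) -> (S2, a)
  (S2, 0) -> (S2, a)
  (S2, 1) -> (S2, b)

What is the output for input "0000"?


Step-by-step:
  (S0, 0) -> (S1, b)
  (S1, 0) -> (S2, a)
  (S2, 0) -> (S2, a)
  (S2, 0) -> (S2, a)

"baaa"


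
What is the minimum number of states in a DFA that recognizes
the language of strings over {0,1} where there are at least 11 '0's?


States: count = 0, 1, ..., 10, and a final '>= 11' state.
Total: 11 + 1 = 12. Accept = '>= 11' state.

12


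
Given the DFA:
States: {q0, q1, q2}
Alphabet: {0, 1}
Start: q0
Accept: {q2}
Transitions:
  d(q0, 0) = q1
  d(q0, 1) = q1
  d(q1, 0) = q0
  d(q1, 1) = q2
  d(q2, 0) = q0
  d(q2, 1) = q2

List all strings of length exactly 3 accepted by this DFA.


All strings of length 3: 8 total
Accepted: 2

"011", "111"


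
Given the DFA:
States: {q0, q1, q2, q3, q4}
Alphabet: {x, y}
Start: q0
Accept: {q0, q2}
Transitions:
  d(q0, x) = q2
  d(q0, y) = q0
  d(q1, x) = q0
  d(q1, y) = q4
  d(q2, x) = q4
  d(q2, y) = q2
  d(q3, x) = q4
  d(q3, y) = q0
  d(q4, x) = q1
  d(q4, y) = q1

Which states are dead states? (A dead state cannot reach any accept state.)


Forward reachability from each state:
  q0 -> reaches accept state q0 (live)
  q1 -> reaches accept state q0 (live)
  q2 -> reaches accept state q0 (live)
  q3 -> reaches accept state q0 (live)
  q4 -> reaches accept state q0 (live)

None (all states can reach an accept state)


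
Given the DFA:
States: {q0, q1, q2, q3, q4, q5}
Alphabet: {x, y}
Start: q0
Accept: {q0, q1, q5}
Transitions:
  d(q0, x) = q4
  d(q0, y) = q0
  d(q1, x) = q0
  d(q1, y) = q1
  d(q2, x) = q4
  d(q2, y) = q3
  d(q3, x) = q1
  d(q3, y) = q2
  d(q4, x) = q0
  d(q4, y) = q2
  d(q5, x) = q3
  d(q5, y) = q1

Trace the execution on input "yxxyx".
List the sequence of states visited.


Input: yxxyx
d(q0, y) = q0
d(q0, x) = q4
d(q4, x) = q0
d(q0, y) = q0
d(q0, x) = q4


q0 -> q0 -> q4 -> q0 -> q0 -> q4


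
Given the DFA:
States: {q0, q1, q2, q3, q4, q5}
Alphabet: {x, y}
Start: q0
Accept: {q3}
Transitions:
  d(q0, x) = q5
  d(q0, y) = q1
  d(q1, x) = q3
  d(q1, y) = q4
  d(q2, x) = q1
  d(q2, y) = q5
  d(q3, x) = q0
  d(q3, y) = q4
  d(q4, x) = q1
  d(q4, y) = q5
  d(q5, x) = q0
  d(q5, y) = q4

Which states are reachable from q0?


BFS from q0:
  layer 0: {q0}
  layer 1: {q1, q5}
  layer 2: {q3, q4}

{q0, q1, q3, q4, q5}


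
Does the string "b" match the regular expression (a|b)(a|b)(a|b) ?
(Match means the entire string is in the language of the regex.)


|string| = 1; first = 'b'; last = 'b'

No, "b" does not match (a|b)(a|b)(a|b)


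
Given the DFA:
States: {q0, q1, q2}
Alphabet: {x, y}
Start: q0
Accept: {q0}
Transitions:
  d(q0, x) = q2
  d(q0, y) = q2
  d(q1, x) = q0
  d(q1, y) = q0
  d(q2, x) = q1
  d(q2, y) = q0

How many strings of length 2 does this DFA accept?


Enumerating all length-2 strings:
  "xx" -> q1 [reject]
  "xy" -> q0 [accept]
  "yx" -> q1 [reject]
  "yy" -> q0 [accept]

2 out of 4
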